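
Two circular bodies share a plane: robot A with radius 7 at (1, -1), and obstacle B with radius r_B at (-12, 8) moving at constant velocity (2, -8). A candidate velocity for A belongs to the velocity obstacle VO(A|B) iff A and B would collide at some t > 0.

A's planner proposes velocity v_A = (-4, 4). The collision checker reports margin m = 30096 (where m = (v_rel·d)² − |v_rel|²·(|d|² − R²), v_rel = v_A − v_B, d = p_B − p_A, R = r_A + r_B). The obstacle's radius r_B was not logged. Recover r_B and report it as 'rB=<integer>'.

m = 30096
d = (-13, 9);  v_rel = (-6, 12),  |v_rel|² = 180
v_rel×d = (-6)·(9) − (12)·(-13) = 102
since m = R²·180 − 102²:  R² = (10404 + 30096) / 180 = 225
R = √225 = 15  ⇒  r_B = 15 − 7 = 8

rB=8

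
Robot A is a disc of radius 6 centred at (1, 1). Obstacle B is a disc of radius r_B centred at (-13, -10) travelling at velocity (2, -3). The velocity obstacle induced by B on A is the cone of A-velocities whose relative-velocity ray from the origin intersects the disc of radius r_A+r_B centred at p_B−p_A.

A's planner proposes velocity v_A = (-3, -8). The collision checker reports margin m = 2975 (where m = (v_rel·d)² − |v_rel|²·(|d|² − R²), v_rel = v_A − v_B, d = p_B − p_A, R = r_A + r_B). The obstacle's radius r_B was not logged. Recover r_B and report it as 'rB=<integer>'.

m = 2975
d = (-14, -11);  v_rel = (-5, -5),  |v_rel|² = 50
v_rel×d = (-5)·(-11) − (-5)·(-14) = -15
since m = R²·50 − (-15)²:  R² = (225 + 2975) / 50 = 64
R = √64 = 8  ⇒  r_B = 8 − 6 = 2

rB=2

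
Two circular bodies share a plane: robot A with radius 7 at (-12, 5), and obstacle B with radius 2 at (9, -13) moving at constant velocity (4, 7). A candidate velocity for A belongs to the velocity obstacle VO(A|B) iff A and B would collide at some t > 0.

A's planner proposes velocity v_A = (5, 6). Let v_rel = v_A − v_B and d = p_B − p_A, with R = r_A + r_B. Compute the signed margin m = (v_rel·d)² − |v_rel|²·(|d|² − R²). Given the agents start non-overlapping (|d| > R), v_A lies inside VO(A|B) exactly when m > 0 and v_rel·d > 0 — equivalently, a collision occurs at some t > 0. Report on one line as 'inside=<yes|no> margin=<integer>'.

d = (21, -18),  |d|² = 765;  R = 7+2 = 9,  c = 765−9² = 684
v_rel = (1, -1),  |v_rel|² = 2;  v_rel·d = (1)·(21) + (-1)·(-18) = 39
2·t² − 78·t + 684 = 0  ⇒  m = 39² − 2·684 = 153
m = 153 > 0,  v_rel·d = 39 > 0  ⇒  inside

inside=yes margin=153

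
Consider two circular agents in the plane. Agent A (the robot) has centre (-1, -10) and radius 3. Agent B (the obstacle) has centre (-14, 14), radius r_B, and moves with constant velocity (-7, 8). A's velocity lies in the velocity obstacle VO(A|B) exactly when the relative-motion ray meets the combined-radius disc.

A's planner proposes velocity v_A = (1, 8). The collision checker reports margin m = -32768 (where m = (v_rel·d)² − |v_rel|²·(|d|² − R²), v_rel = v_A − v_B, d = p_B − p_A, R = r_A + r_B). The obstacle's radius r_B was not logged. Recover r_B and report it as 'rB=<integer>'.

m = -32768
d = (-13, 24);  v_rel = (8, 0),  |v_rel|² = 64
v_rel×d = (8)·(24) − (0)·(-13) = 192
since m = R²·64 − 192²:  R² = (36864 + -32768) / 64 = 64
R = √64 = 8  ⇒  r_B = 8 − 3 = 5

rB=5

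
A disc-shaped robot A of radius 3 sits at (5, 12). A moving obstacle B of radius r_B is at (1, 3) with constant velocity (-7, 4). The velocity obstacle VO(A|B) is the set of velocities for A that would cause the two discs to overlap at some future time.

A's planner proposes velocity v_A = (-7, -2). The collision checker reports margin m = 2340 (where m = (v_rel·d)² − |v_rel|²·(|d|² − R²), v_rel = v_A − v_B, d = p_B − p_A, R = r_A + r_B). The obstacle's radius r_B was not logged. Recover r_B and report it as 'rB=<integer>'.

m = 2340
d = (-4, -9);  v_rel = (0, -6),  |v_rel|² = 36
v_rel×d = (0)·(-9) − (-6)·(-4) = -24
since m = R²·36 − (-24)²:  R² = (576 + 2340) / 36 = 81
R = √81 = 9  ⇒  r_B = 9 − 3 = 6

rB=6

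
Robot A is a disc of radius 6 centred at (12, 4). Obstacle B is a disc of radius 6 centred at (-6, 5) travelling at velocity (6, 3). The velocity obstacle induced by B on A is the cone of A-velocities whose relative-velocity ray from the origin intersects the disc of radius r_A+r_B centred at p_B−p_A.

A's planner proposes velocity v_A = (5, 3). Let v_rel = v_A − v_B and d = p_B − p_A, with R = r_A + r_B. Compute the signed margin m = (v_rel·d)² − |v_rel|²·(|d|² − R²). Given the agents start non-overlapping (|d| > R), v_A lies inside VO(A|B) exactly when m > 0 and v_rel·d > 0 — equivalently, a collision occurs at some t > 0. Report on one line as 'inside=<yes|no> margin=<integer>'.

d = (-18, 1),  |d|² = 325;  R = 6+6 = 12,  c = 325−12² = 181
v_rel = (-1, 0),  |v_rel|² = 1;  v_rel·d = (-1)·(-18) + (0)·(1) = 18
1·t² − 36·t + 181 = 0  ⇒  m = 18² − 1·181 = 143
m = 143 > 0,  v_rel·d = 18 > 0  ⇒  inside

inside=yes margin=143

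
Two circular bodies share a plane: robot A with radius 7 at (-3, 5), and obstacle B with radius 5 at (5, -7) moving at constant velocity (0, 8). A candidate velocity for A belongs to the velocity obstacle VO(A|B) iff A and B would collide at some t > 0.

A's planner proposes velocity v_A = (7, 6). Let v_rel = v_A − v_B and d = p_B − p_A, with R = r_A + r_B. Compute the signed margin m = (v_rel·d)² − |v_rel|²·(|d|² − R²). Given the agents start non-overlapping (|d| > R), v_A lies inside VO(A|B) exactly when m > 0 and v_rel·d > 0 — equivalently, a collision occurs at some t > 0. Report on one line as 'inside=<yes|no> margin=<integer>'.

d = (8, -12),  |d|² = 208;  R = 7+5 = 12,  c = 208−12² = 64
v_rel = (7, -2),  |v_rel|² = 53;  v_rel·d = (7)·(8) + (-2)·(-12) = 80
53·t² − 160·t + 64 = 0  ⇒  m = 80² − 53·64 = 3008
m = 3008 > 0,  v_rel·d = 80 > 0  ⇒  inside

inside=yes margin=3008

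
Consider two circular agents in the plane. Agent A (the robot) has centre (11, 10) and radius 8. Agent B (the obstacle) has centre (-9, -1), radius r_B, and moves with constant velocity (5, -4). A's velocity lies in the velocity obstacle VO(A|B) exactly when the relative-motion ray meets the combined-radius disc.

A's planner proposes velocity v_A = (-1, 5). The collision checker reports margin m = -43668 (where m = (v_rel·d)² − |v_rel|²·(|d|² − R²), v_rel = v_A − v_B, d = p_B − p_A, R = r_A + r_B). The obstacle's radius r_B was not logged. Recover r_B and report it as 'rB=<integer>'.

m = -43668
d = (-20, -11);  v_rel = (-6, 9),  |v_rel|² = 117
v_rel×d = (-6)·(-11) − (9)·(-20) = 246
since m = R²·117 − 246²:  R² = (60516 + -43668) / 117 = 144
R = √144 = 12  ⇒  r_B = 12 − 8 = 4

rB=4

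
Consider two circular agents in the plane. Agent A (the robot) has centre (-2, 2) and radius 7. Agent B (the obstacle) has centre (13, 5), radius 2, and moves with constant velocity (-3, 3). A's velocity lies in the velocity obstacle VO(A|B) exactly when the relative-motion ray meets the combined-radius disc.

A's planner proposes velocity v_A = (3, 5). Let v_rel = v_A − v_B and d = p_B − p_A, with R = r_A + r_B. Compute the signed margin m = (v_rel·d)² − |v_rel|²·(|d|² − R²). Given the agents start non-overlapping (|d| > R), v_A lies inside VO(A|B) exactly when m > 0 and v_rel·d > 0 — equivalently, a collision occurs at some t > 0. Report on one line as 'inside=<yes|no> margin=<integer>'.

d = (15, 3),  |d|² = 234;  R = 7+2 = 9,  c = 234−9² = 153
v_rel = (6, 2),  |v_rel|² = 40;  v_rel·d = (6)·(15) + (2)·(3) = 96
40·t² − 192·t + 153 = 0  ⇒  m = 96² − 40·153 = 3096
m = 3096 > 0,  v_rel·d = 96 > 0  ⇒  inside

inside=yes margin=3096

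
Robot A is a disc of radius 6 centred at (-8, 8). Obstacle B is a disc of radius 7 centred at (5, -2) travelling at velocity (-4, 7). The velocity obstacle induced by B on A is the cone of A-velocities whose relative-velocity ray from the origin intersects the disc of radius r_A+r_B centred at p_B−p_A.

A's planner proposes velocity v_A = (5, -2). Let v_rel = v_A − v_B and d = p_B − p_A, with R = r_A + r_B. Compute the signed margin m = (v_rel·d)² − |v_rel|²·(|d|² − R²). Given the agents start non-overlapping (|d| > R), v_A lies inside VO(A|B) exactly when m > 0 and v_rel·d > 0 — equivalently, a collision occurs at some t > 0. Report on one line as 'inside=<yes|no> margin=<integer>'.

d = (13, -10),  |d|² = 269;  R = 6+7 = 13,  c = 269−13² = 100
v_rel = (9, -9),  |v_rel|² = 162;  v_rel·d = (9)·(13) + (-9)·(-10) = 207
162·t² − 414·t + 100 = 0  ⇒  m = 207² − 162·100 = 26649
m = 26649 > 0,  v_rel·d = 207 > 0  ⇒  inside

inside=yes margin=26649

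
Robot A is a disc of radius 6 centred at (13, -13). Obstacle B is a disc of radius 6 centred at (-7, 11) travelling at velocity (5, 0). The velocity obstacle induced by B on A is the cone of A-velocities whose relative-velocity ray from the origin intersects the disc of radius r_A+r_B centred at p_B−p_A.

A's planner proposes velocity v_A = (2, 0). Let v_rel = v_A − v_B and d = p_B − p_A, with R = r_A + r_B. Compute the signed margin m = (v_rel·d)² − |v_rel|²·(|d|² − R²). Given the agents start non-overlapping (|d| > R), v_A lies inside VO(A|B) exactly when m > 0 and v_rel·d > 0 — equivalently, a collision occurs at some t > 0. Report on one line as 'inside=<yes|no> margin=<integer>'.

d = (-20, 24),  |d|² = 976;  R = 6+6 = 12,  c = 976−12² = 832
v_rel = (-3, 0),  |v_rel|² = 9;  v_rel·d = (-3)·(-20) + (0)·(24) = 60
9·t² − 120·t + 832 = 0  ⇒  m = 60² − 9·832 = -3888
m = -3888 < 0,  v_rel·d = 60 > 0  ⇒  outside

inside=no margin=-3888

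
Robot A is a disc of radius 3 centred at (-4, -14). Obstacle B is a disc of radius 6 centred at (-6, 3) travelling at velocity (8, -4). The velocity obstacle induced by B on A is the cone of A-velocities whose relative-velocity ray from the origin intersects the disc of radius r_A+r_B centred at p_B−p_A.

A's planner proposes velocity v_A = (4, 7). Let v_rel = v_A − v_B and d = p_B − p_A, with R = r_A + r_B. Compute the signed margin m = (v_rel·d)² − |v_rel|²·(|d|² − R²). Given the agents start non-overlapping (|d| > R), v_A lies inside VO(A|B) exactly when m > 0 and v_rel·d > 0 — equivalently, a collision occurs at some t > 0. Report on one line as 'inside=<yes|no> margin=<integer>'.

d = (-2, 17),  |d|² = 293;  R = 3+6 = 9,  c = 293−9² = 212
v_rel = (-4, 11),  |v_rel|² = 137;  v_rel·d = (-4)·(-2) + (11)·(17) = 195
137·t² − 390·t + 212 = 0  ⇒  m = 195² − 137·212 = 8981
m = 8981 > 0,  v_rel·d = 195 > 0  ⇒  inside

inside=yes margin=8981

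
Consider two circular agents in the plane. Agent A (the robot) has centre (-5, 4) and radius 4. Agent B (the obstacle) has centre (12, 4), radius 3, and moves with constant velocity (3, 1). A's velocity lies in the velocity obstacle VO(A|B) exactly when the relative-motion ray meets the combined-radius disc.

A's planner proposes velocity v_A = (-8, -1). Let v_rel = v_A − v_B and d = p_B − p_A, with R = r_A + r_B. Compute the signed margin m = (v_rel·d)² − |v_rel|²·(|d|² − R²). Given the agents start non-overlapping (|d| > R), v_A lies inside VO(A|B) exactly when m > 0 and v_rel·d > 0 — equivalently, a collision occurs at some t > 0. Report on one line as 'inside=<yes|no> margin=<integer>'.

d = (17, 0),  |d|² = 289;  R = 4+3 = 7,  c = 289−7² = 240
v_rel = (-11, -2),  |v_rel|² = 125;  v_rel·d = (-11)·(17) + (-2)·(0) = -187
125·t² + 374·t + 240 = 0  ⇒  m = (-187)² − 125·240 = 4969
m = 4969 > 0,  v_rel·d = -187 < 0  ⇒  outside

inside=no margin=4969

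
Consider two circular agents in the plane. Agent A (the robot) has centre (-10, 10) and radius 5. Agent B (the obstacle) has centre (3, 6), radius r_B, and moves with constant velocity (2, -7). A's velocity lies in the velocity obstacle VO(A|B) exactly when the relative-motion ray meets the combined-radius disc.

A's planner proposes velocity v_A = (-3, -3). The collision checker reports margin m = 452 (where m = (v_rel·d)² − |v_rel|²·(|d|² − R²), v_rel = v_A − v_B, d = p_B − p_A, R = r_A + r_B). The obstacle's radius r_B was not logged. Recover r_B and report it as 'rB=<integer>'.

m = 452
d = (13, -4);  v_rel = (-5, 4),  |v_rel|² = 41
v_rel×d = (-5)·(-4) − (4)·(13) = -32
since m = R²·41 − (-32)²:  R² = (1024 + 452) / 41 = 36
R = √36 = 6  ⇒  r_B = 6 − 5 = 1

rB=1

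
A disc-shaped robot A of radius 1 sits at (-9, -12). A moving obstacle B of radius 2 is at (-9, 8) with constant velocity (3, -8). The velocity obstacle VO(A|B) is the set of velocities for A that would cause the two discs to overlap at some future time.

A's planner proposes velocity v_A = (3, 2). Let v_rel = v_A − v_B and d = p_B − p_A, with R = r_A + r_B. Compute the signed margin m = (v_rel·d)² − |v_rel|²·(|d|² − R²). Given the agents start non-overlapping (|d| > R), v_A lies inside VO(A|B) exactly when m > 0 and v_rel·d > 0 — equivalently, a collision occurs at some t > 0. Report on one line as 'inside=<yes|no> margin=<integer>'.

d = (0, 20),  |d|² = 400;  R = 1+2 = 3,  c = 400−3² = 391
v_rel = (0, 10),  |v_rel|² = 100;  v_rel·d = (0)·(0) + (10)·(20) = 200
100·t² − 400·t + 391 = 0  ⇒  m = 200² − 100·391 = 900
m = 900 > 0,  v_rel·d = 200 > 0  ⇒  inside

inside=yes margin=900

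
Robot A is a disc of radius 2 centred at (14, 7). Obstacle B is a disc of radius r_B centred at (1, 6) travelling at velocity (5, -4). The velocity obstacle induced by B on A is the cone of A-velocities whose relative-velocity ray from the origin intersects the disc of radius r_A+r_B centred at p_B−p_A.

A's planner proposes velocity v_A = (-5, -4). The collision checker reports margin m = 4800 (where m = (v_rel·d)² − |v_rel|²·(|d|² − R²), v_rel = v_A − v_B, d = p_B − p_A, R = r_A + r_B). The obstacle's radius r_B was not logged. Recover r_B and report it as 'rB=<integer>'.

m = 4800
d = (-13, -1);  v_rel = (-10, 0),  |v_rel|² = 100
v_rel×d = (-10)·(-1) − (0)·(-13) = 10
since m = R²·100 − 10²:  R² = (100 + 4800) / 100 = 49
R = √49 = 7  ⇒  r_B = 7 − 2 = 5

rB=5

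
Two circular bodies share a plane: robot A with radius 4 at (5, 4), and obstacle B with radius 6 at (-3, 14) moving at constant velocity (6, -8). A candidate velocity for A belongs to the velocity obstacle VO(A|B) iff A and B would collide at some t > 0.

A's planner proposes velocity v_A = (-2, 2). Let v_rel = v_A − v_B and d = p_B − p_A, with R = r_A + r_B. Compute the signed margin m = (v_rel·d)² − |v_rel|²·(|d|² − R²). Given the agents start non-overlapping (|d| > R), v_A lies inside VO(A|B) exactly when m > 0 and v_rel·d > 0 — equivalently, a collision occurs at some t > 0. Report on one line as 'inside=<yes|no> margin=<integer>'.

d = (-8, 10),  |d|² = 164;  R = 4+6 = 10,  c = 164−10² = 64
v_rel = (-8, 10),  |v_rel|² = 164;  v_rel·d = (-8)·(-8) + (10)·(10) = 164
164·t² − 328·t + 64 = 0  ⇒  m = 164² − 164·64 = 16400
m = 16400 > 0,  v_rel·d = 164 > 0  ⇒  inside

inside=yes margin=16400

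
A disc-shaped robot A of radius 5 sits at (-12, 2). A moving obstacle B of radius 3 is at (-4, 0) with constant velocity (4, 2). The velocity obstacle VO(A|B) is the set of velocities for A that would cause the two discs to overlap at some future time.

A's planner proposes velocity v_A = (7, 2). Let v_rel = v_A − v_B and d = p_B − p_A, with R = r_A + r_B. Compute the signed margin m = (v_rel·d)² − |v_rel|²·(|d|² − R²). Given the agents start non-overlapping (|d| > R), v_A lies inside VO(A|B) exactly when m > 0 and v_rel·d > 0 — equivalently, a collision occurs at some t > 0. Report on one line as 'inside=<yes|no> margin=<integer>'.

d = (8, -2),  |d|² = 68;  R = 5+3 = 8,  c = 68−8² = 4
v_rel = (3, 0),  |v_rel|² = 9;  v_rel·d = (3)·(8) + (0)·(-2) = 24
9·t² − 48·t + 4 = 0  ⇒  m = 24² − 9·4 = 540
m = 540 > 0,  v_rel·d = 24 > 0  ⇒  inside

inside=yes margin=540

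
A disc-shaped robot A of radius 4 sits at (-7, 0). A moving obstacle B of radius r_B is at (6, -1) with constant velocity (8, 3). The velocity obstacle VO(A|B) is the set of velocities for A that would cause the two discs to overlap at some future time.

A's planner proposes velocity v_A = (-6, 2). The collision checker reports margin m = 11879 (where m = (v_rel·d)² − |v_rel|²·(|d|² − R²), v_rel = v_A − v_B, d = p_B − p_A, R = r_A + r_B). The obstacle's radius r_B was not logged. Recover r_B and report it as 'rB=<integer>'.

m = 11879
d = (13, -1);  v_rel = (-14, -1),  |v_rel|² = 197
v_rel×d = (-14)·(-1) − (-1)·(13) = 27
since m = R²·197 − 27²:  R² = (729 + 11879) / 197 = 64
R = √64 = 8  ⇒  r_B = 8 − 4 = 4

rB=4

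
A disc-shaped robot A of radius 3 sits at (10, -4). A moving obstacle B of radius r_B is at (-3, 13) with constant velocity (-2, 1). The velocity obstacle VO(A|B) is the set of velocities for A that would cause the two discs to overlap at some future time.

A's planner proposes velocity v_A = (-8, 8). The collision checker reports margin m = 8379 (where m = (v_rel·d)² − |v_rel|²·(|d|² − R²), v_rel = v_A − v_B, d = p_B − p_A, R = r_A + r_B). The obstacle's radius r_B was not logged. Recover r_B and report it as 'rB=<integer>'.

m = 8379
d = (-13, 17);  v_rel = (-6, 7),  |v_rel|² = 85
v_rel×d = (-6)·(17) − (7)·(-13) = -11
since m = R²·85 − (-11)²:  R² = (121 + 8379) / 85 = 100
R = √100 = 10  ⇒  r_B = 10 − 3 = 7

rB=7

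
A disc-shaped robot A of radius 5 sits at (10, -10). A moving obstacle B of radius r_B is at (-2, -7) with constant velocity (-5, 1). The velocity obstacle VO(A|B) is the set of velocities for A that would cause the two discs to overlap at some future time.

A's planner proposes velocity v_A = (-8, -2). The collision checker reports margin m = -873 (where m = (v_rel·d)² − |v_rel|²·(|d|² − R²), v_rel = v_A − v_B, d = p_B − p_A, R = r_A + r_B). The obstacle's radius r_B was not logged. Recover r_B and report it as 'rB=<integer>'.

m = -873
d = (-12, 3);  v_rel = (-3, -3),  |v_rel|² = 18
v_rel×d = (-3)·(3) − (-3)·(-12) = -45
since m = R²·18 − (-45)²:  R² = (2025 + -873) / 18 = 64
R = √64 = 8  ⇒  r_B = 8 − 5 = 3

rB=3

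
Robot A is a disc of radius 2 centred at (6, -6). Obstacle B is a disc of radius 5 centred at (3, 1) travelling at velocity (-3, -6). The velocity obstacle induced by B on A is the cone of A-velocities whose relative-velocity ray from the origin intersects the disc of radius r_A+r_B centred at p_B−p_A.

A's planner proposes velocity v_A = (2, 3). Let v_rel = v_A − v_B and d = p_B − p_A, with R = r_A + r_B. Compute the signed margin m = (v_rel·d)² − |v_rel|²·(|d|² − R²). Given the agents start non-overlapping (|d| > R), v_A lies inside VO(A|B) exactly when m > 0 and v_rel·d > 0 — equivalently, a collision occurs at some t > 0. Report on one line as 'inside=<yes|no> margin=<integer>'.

d = (-3, 7),  |d|² = 58;  R = 2+5 = 7,  c = 58−7² = 9
v_rel = (5, 9),  |v_rel|² = 106;  v_rel·d = (5)·(-3) + (9)·(7) = 48
106·t² − 96·t + 9 = 0  ⇒  m = 48² − 106·9 = 1350
m = 1350 > 0,  v_rel·d = 48 > 0  ⇒  inside

inside=yes margin=1350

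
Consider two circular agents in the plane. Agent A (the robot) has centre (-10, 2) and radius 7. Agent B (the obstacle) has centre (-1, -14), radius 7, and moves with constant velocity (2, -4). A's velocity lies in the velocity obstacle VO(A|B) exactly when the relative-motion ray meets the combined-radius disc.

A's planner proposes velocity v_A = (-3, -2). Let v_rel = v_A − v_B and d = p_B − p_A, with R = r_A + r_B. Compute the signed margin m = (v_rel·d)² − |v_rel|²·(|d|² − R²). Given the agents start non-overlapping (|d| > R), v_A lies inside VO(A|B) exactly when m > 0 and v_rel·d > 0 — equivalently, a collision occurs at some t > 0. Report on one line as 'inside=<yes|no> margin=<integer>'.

d = (9, -16),  |d|² = 337;  R = 7+7 = 14,  c = 337−14² = 141
v_rel = (-5, 2),  |v_rel|² = 29;  v_rel·d = (-5)·(9) + (2)·(-16) = -77
29·t² + 154·t + 141 = 0  ⇒  m = (-77)² − 29·141 = 1840
m = 1840 > 0,  v_rel·d = -77 < 0  ⇒  outside

inside=no margin=1840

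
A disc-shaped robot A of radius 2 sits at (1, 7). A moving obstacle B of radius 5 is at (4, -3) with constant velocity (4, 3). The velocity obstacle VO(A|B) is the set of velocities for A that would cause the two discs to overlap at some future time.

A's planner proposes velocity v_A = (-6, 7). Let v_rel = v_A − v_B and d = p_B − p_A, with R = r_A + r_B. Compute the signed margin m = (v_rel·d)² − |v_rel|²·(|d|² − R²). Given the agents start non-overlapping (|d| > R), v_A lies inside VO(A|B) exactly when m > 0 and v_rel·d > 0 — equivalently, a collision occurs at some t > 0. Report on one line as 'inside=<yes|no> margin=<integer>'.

d = (3, -10),  |d|² = 109;  R = 2+5 = 7,  c = 109−7² = 60
v_rel = (-10, 4),  |v_rel|² = 116;  v_rel·d = (-10)·(3) + (4)·(-10) = -70
116·t² + 140·t + 60 = 0  ⇒  m = (-70)² − 116·60 = -2060
m = -2060 < 0,  v_rel·d = -70 < 0  ⇒  outside

inside=no margin=-2060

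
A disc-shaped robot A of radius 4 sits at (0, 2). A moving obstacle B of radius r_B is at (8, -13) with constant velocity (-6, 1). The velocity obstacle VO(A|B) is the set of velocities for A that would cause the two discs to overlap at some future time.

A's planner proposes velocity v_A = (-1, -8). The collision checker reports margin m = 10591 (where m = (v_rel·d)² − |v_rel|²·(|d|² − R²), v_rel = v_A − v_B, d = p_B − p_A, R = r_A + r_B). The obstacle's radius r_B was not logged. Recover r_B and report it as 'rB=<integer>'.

m = 10591
d = (8, -15);  v_rel = (5, -9),  |v_rel|² = 106
v_rel×d = (5)·(-15) − (-9)·(8) = -3
since m = R²·106 − (-3)²:  R² = (9 + 10591) / 106 = 100
R = √100 = 10  ⇒  r_B = 10 − 4 = 6

rB=6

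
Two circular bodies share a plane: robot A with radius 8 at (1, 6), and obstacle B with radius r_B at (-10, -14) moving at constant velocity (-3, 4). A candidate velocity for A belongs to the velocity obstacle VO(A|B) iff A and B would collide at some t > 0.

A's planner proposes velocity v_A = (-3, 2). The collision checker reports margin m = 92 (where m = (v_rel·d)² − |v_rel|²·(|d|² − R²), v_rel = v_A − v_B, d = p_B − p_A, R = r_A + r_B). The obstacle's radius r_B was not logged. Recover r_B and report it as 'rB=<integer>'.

m = 92
d = (-11, -20);  v_rel = (0, -2),  |v_rel|² = 4
v_rel×d = (0)·(-20) − (-2)·(-11) = -22
since m = R²·4 − (-22)²:  R² = (484 + 92) / 4 = 144
R = √144 = 12  ⇒  r_B = 12 − 8 = 4

rB=4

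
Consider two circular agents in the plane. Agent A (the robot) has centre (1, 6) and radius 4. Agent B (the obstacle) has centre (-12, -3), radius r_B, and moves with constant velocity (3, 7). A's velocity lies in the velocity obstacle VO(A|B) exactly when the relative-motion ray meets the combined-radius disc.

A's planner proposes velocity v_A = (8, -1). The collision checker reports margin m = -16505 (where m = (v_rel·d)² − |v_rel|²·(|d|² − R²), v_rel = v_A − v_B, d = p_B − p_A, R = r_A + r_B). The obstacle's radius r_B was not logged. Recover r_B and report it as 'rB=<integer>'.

m = -16505
d = (-13, -9);  v_rel = (5, -8),  |v_rel|² = 89
v_rel×d = (5)·(-9) − (-8)·(-13) = -149
since m = R²·89 − (-149)²:  R² = (22201 + -16505) / 89 = 64
R = √64 = 8  ⇒  r_B = 8 − 4 = 4

rB=4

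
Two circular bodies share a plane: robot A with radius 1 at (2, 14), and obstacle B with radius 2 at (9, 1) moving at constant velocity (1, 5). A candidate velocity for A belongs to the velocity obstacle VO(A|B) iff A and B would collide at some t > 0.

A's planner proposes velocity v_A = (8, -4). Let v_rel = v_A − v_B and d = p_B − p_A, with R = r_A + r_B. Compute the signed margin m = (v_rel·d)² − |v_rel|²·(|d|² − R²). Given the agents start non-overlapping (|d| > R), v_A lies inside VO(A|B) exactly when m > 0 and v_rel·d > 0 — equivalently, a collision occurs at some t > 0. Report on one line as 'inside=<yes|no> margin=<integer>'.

d = (7, -13),  |d|² = 218;  R = 1+2 = 3,  c = 218−3² = 209
v_rel = (7, -9),  |v_rel|² = 130;  v_rel·d = (7)·(7) + (-9)·(-13) = 166
130·t² − 332·t + 209 = 0  ⇒  m = 166² − 130·209 = 386
m = 386 > 0,  v_rel·d = 166 > 0  ⇒  inside

inside=yes margin=386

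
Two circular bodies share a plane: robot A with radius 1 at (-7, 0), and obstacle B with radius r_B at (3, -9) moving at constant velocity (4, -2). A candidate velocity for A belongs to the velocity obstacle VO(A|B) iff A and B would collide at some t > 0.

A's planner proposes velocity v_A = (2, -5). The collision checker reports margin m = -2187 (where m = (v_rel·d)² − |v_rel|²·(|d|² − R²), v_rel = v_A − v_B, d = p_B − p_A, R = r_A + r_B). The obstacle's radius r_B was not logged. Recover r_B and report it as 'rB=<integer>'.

m = -2187
d = (10, -9);  v_rel = (-2, -3),  |v_rel|² = 13
v_rel×d = (-2)·(-9) − (-3)·(10) = 48
since m = R²·13 − 48²:  R² = (2304 + -2187) / 13 = 9
R = √9 = 3  ⇒  r_B = 3 − 1 = 2

rB=2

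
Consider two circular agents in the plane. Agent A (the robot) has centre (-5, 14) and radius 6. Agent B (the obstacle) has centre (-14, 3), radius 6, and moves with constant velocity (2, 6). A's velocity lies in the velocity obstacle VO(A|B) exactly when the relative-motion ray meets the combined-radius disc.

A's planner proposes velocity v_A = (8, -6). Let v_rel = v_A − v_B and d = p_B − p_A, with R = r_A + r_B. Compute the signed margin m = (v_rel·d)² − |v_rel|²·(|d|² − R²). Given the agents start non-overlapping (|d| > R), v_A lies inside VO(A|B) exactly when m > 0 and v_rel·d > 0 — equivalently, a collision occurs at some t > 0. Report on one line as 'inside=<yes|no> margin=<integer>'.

d = (-9, -11),  |d|² = 202;  R = 6+6 = 12,  c = 202−12² = 58
v_rel = (6, -12),  |v_rel|² = 180;  v_rel·d = (6)·(-9) + (-12)·(-11) = 78
180·t² − 156·t + 58 = 0  ⇒  m = 78² − 180·58 = -4356
m = -4356 < 0,  v_rel·d = 78 > 0  ⇒  outside

inside=no margin=-4356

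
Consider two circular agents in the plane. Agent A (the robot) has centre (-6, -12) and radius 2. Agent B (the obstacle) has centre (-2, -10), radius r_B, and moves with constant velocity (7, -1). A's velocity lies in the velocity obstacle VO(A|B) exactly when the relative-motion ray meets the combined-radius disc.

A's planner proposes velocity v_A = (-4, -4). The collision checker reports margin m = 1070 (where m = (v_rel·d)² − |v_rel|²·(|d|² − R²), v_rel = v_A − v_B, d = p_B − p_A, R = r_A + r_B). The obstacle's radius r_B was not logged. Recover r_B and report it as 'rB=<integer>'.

m = 1070
d = (4, 2);  v_rel = (-11, -3),  |v_rel|² = 130
v_rel×d = (-11)·(2) − (-3)·(4) = -10
since m = R²·130 − (-10)²:  R² = (100 + 1070) / 130 = 9
R = √9 = 3  ⇒  r_B = 3 − 2 = 1

rB=1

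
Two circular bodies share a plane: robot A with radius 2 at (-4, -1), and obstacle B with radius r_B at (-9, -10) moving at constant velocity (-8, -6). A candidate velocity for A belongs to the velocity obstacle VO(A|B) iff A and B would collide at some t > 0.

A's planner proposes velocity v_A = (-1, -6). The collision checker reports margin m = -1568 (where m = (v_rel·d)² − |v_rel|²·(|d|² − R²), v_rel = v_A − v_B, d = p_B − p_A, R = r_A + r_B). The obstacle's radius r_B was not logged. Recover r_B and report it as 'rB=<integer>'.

m = -1568
d = (-5, -9);  v_rel = (7, 0),  |v_rel|² = 49
v_rel×d = (7)·(-9) − (0)·(-5) = -63
since m = R²·49 − (-63)²:  R² = (3969 + -1568) / 49 = 49
R = √49 = 7  ⇒  r_B = 7 − 2 = 5

rB=5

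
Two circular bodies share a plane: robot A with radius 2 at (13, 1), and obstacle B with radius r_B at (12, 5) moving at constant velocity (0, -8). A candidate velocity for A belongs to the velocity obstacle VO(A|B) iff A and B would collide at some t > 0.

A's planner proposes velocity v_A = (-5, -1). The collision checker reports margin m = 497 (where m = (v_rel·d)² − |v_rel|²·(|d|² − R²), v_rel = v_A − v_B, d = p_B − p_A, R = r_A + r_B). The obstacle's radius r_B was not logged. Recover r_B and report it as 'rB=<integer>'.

m = 497
d = (-1, 4);  v_rel = (-5, 7),  |v_rel|² = 74
v_rel×d = (-5)·(4) − (7)·(-1) = -13
since m = R²·74 − (-13)²:  R² = (169 + 497) / 74 = 9
R = √9 = 3  ⇒  r_B = 3 − 2 = 1

rB=1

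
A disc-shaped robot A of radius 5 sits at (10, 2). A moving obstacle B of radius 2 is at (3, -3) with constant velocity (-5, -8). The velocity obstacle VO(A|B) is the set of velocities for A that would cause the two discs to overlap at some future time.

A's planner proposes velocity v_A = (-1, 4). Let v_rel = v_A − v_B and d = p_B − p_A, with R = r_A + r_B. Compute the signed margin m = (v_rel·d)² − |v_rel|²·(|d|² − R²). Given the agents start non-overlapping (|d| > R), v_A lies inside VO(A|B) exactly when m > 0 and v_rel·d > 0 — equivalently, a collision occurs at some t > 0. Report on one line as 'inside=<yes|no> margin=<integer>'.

d = (-7, -5),  |d|² = 74;  R = 5+2 = 7,  c = 74−7² = 25
v_rel = (4, 12),  |v_rel|² = 160;  v_rel·d = (4)·(-7) + (12)·(-5) = -88
160·t² + 176·t + 25 = 0  ⇒  m = (-88)² − 160·25 = 3744
m = 3744 > 0,  v_rel·d = -88 < 0  ⇒  outside

inside=no margin=3744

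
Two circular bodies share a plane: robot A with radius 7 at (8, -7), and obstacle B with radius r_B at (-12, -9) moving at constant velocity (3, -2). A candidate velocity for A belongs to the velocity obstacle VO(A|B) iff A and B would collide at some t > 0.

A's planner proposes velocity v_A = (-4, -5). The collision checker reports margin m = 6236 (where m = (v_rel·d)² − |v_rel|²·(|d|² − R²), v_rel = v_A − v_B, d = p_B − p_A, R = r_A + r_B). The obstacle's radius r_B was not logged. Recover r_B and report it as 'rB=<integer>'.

m = 6236
d = (-20, -2);  v_rel = (-7, -3),  |v_rel|² = 58
v_rel×d = (-7)·(-2) − (-3)·(-20) = -46
since m = R²·58 − (-46)²:  R² = (2116 + 6236) / 58 = 144
R = √144 = 12  ⇒  r_B = 12 − 7 = 5

rB=5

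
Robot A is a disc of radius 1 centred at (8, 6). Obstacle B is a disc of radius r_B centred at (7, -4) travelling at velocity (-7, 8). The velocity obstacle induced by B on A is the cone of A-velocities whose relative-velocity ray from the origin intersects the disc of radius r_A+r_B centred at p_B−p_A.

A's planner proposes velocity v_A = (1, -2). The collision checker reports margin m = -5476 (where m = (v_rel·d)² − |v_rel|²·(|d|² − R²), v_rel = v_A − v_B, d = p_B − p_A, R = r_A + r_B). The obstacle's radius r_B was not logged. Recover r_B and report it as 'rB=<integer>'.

m = -5476
d = (-1, -10);  v_rel = (8, -10),  |v_rel|² = 164
v_rel×d = (8)·(-10) − (-10)·(-1) = -90
since m = R²·164 − (-90)²:  R² = (8100 + -5476) / 164 = 16
R = √16 = 4  ⇒  r_B = 4 − 1 = 3

rB=3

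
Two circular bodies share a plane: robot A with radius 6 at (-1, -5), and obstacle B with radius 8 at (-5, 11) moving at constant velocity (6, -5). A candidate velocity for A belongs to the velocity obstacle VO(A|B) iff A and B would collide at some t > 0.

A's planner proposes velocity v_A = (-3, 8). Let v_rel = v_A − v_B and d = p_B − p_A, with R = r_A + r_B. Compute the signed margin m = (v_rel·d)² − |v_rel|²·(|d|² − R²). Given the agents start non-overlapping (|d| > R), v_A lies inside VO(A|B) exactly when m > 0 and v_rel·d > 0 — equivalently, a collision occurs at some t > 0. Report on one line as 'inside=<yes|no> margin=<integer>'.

d = (-4, 16),  |d|² = 272;  R = 6+8 = 14,  c = 272−14² = 76
v_rel = (-9, 13),  |v_rel|² = 250;  v_rel·d = (-9)·(-4) + (13)·(16) = 244
250·t² − 488·t + 76 = 0  ⇒  m = 244² − 250·76 = 40536
m = 40536 > 0,  v_rel·d = 244 > 0  ⇒  inside

inside=yes margin=40536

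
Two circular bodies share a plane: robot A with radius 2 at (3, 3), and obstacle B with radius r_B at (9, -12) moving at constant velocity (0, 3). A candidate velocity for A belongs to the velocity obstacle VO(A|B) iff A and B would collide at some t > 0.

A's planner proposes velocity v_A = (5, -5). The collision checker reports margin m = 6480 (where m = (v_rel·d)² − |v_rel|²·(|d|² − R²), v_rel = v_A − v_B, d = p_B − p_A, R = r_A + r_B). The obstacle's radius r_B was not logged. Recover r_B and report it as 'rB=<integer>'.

m = 6480
d = (6, -15);  v_rel = (5, -8),  |v_rel|² = 89
v_rel×d = (5)·(-15) − (-8)·(6) = -27
since m = R²·89 − (-27)²:  R² = (729 + 6480) / 89 = 81
R = √81 = 9  ⇒  r_B = 9 − 2 = 7

rB=7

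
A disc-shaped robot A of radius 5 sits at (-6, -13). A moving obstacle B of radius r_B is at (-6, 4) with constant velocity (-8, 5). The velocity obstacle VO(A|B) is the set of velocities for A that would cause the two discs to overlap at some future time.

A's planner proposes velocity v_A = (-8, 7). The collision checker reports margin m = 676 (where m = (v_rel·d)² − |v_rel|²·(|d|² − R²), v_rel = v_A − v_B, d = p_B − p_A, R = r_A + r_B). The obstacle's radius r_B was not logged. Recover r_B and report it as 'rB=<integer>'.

m = 676
d = (0, 17);  v_rel = (0, 2),  |v_rel|² = 4
v_rel×d = (0)·(17) − (2)·(0) = 0
since m = R²·4 − 0²:  R² = (0 + 676) / 4 = 169
R = √169 = 13  ⇒  r_B = 13 − 5 = 8

rB=8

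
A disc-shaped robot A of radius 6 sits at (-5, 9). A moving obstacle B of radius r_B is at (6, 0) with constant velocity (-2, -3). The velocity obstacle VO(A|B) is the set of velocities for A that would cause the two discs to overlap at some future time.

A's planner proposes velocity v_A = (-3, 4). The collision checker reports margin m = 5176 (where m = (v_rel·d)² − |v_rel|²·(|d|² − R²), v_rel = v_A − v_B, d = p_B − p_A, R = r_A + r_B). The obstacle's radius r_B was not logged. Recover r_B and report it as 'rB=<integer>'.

m = 5176
d = (11, -9);  v_rel = (-1, 7),  |v_rel|² = 50
v_rel×d = (-1)·(-9) − (7)·(11) = -68
since m = R²·50 − (-68)²:  R² = (4624 + 5176) / 50 = 196
R = √196 = 14  ⇒  r_B = 14 − 6 = 8

rB=8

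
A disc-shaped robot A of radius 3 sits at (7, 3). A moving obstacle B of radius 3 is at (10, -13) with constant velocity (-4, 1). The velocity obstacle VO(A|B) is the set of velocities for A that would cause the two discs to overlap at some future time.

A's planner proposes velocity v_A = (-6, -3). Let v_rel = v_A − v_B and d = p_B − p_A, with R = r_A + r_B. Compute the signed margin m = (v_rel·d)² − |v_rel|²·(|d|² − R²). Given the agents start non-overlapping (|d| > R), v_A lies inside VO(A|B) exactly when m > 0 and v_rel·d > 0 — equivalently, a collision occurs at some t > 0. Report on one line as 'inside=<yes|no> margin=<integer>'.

d = (3, -16),  |d|² = 265;  R = 3+3 = 6,  c = 265−6² = 229
v_rel = (-2, -4),  |v_rel|² = 20;  v_rel·d = (-2)·(3) + (-4)·(-16) = 58
20·t² − 116·t + 229 = 0  ⇒  m = 58² − 20·229 = -1216
m = -1216 < 0,  v_rel·d = 58 > 0  ⇒  outside

inside=no margin=-1216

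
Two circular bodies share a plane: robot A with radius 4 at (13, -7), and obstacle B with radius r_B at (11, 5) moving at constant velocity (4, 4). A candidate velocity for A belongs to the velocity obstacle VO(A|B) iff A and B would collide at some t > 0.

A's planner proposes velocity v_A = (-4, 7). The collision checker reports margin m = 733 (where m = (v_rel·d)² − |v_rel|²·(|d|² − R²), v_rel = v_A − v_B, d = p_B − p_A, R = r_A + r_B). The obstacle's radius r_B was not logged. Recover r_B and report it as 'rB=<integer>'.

m = 733
d = (-2, 12);  v_rel = (-8, 3),  |v_rel|² = 73
v_rel×d = (-8)·(12) − (3)·(-2) = -90
since m = R²·73 − (-90)²:  R² = (8100 + 733) / 73 = 121
R = √121 = 11  ⇒  r_B = 11 − 4 = 7

rB=7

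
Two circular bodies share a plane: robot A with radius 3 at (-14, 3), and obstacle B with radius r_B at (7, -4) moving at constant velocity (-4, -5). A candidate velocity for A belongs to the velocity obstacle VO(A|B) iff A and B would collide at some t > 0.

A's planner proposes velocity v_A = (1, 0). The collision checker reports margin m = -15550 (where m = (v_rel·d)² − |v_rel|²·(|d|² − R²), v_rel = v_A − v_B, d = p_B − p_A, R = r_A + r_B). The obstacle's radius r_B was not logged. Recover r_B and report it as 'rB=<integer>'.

m = -15550
d = (21, -7);  v_rel = (5, 5),  |v_rel|² = 50
v_rel×d = (5)·(-7) − (5)·(21) = -140
since m = R²·50 − (-140)²:  R² = (19600 + -15550) / 50 = 81
R = √81 = 9  ⇒  r_B = 9 − 3 = 6

rB=6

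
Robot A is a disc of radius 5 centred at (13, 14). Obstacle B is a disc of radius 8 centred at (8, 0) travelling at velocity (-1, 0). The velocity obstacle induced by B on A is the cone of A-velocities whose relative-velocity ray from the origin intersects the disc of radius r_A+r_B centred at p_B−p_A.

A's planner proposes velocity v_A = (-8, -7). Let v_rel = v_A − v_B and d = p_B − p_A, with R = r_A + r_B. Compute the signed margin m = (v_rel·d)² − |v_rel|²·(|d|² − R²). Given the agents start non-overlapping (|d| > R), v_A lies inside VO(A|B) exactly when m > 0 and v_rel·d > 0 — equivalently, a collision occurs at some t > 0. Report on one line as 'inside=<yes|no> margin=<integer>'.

d = (-5, -14),  |d|² = 221;  R = 5+8 = 13,  c = 221−13² = 52
v_rel = (-7, -7),  |v_rel|² = 98;  v_rel·d = (-7)·(-5) + (-7)·(-14) = 133
98·t² − 266·t + 52 = 0  ⇒  m = 133² − 98·52 = 12593
m = 12593 > 0,  v_rel·d = 133 > 0  ⇒  inside

inside=yes margin=12593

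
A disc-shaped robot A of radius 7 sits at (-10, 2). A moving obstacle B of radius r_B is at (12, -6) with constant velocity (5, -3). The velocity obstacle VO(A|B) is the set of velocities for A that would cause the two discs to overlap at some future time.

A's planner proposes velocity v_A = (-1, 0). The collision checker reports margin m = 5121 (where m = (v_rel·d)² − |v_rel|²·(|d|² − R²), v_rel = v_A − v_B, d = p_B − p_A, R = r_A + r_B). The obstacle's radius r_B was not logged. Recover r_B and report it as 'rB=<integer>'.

m = 5121
d = (22, -8);  v_rel = (-6, 3),  |v_rel|² = 45
v_rel×d = (-6)·(-8) − (3)·(22) = -18
since m = R²·45 − (-18)²:  R² = (324 + 5121) / 45 = 121
R = √121 = 11  ⇒  r_B = 11 − 7 = 4

rB=4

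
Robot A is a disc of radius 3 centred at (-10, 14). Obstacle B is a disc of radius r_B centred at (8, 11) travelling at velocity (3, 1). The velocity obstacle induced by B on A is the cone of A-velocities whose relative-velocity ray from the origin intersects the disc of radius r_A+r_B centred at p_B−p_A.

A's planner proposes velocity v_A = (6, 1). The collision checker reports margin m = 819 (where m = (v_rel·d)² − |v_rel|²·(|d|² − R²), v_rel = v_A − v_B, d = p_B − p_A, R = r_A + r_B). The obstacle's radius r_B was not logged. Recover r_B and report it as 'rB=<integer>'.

m = 819
d = (18, -3);  v_rel = (3, 0),  |v_rel|² = 9
v_rel×d = (3)·(-3) − (0)·(18) = -9
since m = R²·9 − (-9)²:  R² = (81 + 819) / 9 = 100
R = √100 = 10  ⇒  r_B = 10 − 3 = 7

rB=7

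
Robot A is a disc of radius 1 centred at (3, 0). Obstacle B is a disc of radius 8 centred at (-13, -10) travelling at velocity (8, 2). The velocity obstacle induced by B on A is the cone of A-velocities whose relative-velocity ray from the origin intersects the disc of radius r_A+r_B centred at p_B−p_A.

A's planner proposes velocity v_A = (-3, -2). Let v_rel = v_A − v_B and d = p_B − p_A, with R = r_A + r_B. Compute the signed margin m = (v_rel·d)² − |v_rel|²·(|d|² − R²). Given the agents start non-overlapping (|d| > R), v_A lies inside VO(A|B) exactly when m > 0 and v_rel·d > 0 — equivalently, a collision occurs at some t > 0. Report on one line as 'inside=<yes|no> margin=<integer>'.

d = (-16, -10),  |d|² = 356;  R = 1+8 = 9,  c = 356−9² = 275
v_rel = (-11, -4),  |v_rel|² = 137;  v_rel·d = (-11)·(-16) + (-4)·(-10) = 216
137·t² − 432·t + 275 = 0  ⇒  m = 216² − 137·275 = 8981
m = 8981 > 0,  v_rel·d = 216 > 0  ⇒  inside

inside=yes margin=8981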